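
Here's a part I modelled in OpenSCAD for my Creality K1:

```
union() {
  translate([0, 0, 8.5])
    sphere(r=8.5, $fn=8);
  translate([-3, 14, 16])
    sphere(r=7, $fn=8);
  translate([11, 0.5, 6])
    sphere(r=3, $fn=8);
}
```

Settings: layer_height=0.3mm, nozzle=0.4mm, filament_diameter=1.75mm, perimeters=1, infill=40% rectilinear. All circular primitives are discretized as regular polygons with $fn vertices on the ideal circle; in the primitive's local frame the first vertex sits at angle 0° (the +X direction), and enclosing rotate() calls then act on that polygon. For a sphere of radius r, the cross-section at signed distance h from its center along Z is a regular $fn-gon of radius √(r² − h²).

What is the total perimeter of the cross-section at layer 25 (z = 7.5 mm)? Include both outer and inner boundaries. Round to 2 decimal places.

67.59 mm

At z = 7.5 mm: the r=8.5 sphere contributes a regular 8-gon of circumradius √(8.5²−1²) = 8.441 (perimeter = 2·8·8.441·sin(180°/8) = 51.68 mm); the sphere at (-3, 14) is not intersected at this z (|z−center|=8.500 > r=7); the r=3 sphere at (11, 0.5) slices to a regular 8-gon of circumradius 2.598 (√(r²−h²) with h=1.5 from center) (perimeter = 2·8·2.598·sin(180°/8) = 15.91 mm); Taking the union: the 2 present regions are separate (no shared area or edge), so areas and boundary lengths simply add and each stays a separate island — boundary = 67.59 mm. Overall, the cross-section has 2 separate islands. Total boundary length (outer) = 67.59 mm.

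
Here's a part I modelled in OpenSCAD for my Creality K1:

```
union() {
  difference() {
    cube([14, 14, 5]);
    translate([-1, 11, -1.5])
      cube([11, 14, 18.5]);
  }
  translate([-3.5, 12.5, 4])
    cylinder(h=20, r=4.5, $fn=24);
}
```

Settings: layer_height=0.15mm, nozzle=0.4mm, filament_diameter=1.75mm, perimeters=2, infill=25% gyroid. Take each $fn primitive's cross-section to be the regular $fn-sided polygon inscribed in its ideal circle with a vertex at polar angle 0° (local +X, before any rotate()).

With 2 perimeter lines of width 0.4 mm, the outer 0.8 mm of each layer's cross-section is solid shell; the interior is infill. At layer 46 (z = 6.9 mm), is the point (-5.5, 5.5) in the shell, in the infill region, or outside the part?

At z = 6.9 mm: the cube does not reach this height (z outside [0, 5]); the cube at (-1, 11) (footprint 11×14) is included at this height; Subtracting the remaining from the first: the first operand is absent here, so nothing remains; the r=4.5 cylinder at (-3.5, 12.5) contributes a regular 24-gon of circumradius 4.5; Merging all regions: only the r=4.5 cylinder at (-3.5, 12.5) is present, so the union is just that shape — 1 connected region. Overall, the cross-section is a single solid region. The nearest boundary edge runs (-5.75, 8.60)→(-4.66, 8.15); distance from the point to it = 2.78 mm. The point is not inside any of the regions above, so it lies outside the cross-section (2.78 mm from the nearest boundary).

outside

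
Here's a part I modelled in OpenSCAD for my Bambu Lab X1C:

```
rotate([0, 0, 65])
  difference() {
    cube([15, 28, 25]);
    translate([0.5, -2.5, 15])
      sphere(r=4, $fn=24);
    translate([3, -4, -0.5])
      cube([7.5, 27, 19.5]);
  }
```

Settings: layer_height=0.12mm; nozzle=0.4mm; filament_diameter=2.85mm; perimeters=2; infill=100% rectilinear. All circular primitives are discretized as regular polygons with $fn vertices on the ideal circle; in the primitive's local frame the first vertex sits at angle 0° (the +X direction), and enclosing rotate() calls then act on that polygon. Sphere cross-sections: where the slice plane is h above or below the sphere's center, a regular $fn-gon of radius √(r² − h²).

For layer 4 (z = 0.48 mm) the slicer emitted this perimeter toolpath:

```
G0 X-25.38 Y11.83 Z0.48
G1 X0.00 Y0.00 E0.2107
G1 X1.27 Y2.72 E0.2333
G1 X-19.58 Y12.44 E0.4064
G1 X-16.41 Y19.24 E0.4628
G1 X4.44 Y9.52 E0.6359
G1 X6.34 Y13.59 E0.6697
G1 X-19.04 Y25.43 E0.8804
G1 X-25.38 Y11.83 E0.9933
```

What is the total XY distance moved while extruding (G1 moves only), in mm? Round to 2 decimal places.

Sum the Euclidean lengths of each G1 segment: total = 132.02 mm.

132.02 mm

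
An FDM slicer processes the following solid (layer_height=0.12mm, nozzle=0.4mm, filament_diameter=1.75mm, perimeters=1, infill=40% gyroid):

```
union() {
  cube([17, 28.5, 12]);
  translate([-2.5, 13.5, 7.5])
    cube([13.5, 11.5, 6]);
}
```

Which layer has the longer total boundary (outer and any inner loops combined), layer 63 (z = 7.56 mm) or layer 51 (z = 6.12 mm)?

layer 63 (z = 7.56 mm)

Layer 63 (z = 7.56): the 17×28.5 cube contributes its full rectangle (perimeter 91.00 mm); the cube at (-2.5, 13.5) (footprint 13.5×11.5) is included at this height (perimeter 50.00 mm); Combining (union): the regions partially overlap (shared area 126.50 mm²), so the edge portions inside another operand are dropped and the merged outline is re-measured after clipping — boundary = 96.00 mm. So its perimeter = 96.00 mm. Layer 51 (z = 6.12): the cube is present — its section is the full 17×28.5 rectangle (perimeter 91.00 mm); the cube at (-2.5, 13.5) is absent (z outside [7.5, 13.5]); Merging all regions: only the 17×28.5 cube is present, so the union is just that shape — boundary = 91.00 mm. So its perimeter = 91.00 mm. Layer 63 is larger (96.00 vs 91.00 mm).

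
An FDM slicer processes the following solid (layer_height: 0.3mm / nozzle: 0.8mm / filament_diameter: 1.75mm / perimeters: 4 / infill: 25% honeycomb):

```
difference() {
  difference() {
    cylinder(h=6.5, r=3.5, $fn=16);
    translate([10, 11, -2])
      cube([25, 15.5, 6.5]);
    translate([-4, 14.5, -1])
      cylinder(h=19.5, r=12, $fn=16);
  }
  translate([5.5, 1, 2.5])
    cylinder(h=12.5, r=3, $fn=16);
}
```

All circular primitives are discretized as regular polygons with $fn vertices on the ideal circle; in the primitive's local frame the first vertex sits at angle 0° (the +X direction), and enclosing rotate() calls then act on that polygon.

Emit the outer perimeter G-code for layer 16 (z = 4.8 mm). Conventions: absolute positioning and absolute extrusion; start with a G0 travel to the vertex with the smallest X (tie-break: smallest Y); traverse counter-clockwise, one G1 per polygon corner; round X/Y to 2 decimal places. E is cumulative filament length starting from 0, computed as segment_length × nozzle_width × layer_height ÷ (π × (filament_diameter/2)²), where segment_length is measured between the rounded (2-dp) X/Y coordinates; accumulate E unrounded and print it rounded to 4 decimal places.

At z = 4.8 mm: the r=3.5 cylinder contributes a regular 16-gon of circumradius 3.5; the cube at (10, 11) is not intersected at this z (z outside [-2, 4.5]); the cylinder at (-4, 14.5): section is a regular 16-gon, circumradius r=12; Taking the first minus the rest: starting from the r=3.5 cylinder, the r=12 cylinder at (-4, 14.5) partially overlaps it — only the 0.37 mm² overlap (of its 440.85 mm²) is removed, clipping the outline — 1 connected region; the r=3 cylinder at (5.5, 1) contributes a regular 16-gon of circumradius 3; Taking the first minus the rest: starting from that combined region, the r=3 cylinder at (5.5, 1) partially overlaps it — only the 1.74 mm² overlap (of its 27.55 mm²) is removed, clipping the outline — 1 connected region. The outline is a single polygon with 18 vertices. Extrusion per mm of travel: 0.8 × 0.3 / (π × 0.875²) = 0.099780. Accumulating E over each segment gives final E = 2.1720.

G0 X-3.50 Y0.00 Z4.80
G1 X-3.23 Y-1.34 E0.1364
G1 X-2.47 Y-2.47 E0.2723
G1 X-1.34 Y-3.23 E0.4082
G1 X0.00 Y-3.50 E0.5445
G1 X1.34 Y-3.23 E0.6809
G1 X2.47 Y-2.47 E0.8168
G1 X3.23 Y-1.34 E0.9527
G1 X3.30 Y-1.00 E0.9873
G1 X2.73 Y-0.15 E1.0895
G1 X2.50 Y1.00 E1.2065
G1 X2.72 Y2.11 E1.3194
G1 X2.47 Y2.47 E1.3631
G1 X1.34 Y3.23 E1.4990
G1 X0.51 Y3.40 E1.5835
G1 X-1.77 Y2.94 E1.8156
G1 X-2.47 Y2.47 E1.8998
G1 X-3.23 Y1.34 E2.0356
G1 X-3.50 Y0.00 E2.1720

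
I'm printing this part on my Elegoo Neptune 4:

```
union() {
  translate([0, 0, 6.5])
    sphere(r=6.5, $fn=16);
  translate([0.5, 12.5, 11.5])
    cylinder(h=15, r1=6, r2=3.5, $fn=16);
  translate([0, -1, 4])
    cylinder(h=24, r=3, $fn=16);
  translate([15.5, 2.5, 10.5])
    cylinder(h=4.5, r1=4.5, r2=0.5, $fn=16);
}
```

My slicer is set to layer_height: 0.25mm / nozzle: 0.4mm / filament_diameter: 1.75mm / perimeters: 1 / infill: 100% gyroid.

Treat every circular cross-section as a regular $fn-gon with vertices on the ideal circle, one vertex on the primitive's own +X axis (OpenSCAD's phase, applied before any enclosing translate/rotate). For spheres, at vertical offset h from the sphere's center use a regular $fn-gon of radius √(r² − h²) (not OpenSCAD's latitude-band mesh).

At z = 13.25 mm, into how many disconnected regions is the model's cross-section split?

At z = 13.25 mm: the sphere is not intersected at this z (|z−center|=6.750 > r=6.5); the cone at (0.5, 12.5): at t=0.117 of its height the radius interpolates to r₁+(r₂−r₁)t = 5.708, giving a regular 16-gon of that circumradius; the r=3 cylinder at (0, -1) contributes a regular 16-gon of circumradius 3; the cone at (15.5, 2.5) contributes a regular 16-gon of circumradius 2.056 (interpolated between r1=4.5 and r2=0.5 at t=0.611); Combining (union): the 3 present regions are separate (no shared area or edge), so areas and boundary lengths simply add and each stays a separate island — 3 connected regions. The result has 3 disconnected regions.

3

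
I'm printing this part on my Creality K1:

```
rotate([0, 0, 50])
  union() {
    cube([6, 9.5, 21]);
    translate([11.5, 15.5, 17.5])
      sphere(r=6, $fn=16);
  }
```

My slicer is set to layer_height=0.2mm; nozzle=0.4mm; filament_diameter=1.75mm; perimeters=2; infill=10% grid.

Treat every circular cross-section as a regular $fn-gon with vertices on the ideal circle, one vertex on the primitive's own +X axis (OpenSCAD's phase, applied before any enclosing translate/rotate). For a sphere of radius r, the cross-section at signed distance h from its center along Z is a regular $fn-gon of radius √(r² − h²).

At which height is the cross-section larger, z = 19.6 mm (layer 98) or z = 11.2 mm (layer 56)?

Layer 98 (z = 19.6): the cube (footprint 6×9.5) is included at this height (area 57.00 mm²); the r=6 sphere at (11.5, 15.5) contributes a regular 16-gon of circumradius √(6²−2.1²) = 5.620 (area = (16/2)·5.620²·sin(360°/16) = 96.71 mm²); Combining (union): the 2 present regions are separate (no shared area or edge), so areas and boundary lengths simply add and each stays a separate island — area = 153.71 mm²; (whole slice rotated 50° about Z — lengths, areas and connectivity unchanged). So its area = 153.71 mm². Layer 56 (z = 11.2): the cube (footprint 6×9.5) is included at this height (area 57.00 mm²); the sphere at (11.5, 15.5) is absent (|z−center|=6.300 > r=6); Combining (union): only the 6×9.5 cube is present, so the union is just that shape — area = 57.00 mm²; (whole slice rotated 50° about Z — lengths, areas and connectivity unchanged). So its area = 57.00 mm². Layer 98 is larger (153.71 vs 57.00 mm²).

layer 98 (z = 19.6 mm)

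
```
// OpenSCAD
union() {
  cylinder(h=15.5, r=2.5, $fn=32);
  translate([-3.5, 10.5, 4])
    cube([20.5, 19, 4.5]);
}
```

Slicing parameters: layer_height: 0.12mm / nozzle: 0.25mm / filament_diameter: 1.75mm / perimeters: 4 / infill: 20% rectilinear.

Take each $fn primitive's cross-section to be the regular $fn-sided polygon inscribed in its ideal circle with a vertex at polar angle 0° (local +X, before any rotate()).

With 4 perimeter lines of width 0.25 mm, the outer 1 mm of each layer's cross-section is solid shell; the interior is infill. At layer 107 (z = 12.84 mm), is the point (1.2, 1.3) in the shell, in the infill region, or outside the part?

At z = 12.84 mm: the r=2.5 cylinder gives a regular 32-gon of circumradius 2.5 (constant along its height); the cube at (-3.5, 10.5) is not intersected at this z (z outside [4, 8.5]); Taking the union: only the r=2.5 cylinder is present, so the union is just that shape — 1 connected region. Overall, the cross-section is a single solid region. The nearest boundary edge runs (1.77, 1.77)→(1.39, 2.08); distance from the point to it = 0.72 mm. The point is inside the cross-section, 0.72 mm from the nearest boundary — within the 1 mm shell band (4 × 0.25).

shell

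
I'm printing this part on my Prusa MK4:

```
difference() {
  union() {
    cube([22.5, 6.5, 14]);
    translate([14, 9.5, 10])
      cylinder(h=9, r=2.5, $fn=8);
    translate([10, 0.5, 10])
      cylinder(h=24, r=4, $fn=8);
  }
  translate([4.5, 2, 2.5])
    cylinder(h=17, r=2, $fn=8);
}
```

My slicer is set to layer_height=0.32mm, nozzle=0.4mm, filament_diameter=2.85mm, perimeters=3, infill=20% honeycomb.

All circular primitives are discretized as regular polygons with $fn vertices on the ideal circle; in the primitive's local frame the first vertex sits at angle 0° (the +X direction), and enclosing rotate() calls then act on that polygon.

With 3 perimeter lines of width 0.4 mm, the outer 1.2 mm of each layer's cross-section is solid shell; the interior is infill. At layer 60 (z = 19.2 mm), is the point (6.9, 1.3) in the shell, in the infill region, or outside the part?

shell

At z = 19.2 mm: the cube is absent (z outside [0, 14]); the cylinder at (14, 9.5) is not intersected at this z (z outside [10, 19]); the r=4 cylinder at (10, 0.5) gives a regular 8-gon of circumradius 4 (constant along its height); Combining (union): only the r=4 cylinder at (10, 0.5) is present, so the union is just that shape — 1 connected region; the cylinder at (4.5, 2): section is a regular 8-gon, circumradius r=2; Taking the first minus the rest: starting from that combined region, the r=2 cylinder at (4.5, 2) misses the remaining region (no effect) — 1 connected region. Overall, the cross-section is a single solid region. The nearest boundary edge runs (6.00, 0.50)→(7.17, 3.33); distance from the point to it = 0.53 mm. The point is inside the cross-section, 0.53 mm from the nearest boundary — within the 1.2 mm shell band (3 × 0.4).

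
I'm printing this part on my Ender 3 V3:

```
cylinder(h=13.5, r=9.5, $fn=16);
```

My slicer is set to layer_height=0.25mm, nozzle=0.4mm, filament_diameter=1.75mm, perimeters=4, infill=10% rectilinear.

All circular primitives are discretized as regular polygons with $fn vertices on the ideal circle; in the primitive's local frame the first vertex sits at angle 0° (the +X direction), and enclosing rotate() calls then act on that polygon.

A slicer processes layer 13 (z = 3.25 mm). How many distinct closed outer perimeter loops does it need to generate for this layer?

At z = 3.25 mm: the r=9.5 cylinder contributes a regular 16-gon of circumradius 9.5. The result has 1 disconnected region.

1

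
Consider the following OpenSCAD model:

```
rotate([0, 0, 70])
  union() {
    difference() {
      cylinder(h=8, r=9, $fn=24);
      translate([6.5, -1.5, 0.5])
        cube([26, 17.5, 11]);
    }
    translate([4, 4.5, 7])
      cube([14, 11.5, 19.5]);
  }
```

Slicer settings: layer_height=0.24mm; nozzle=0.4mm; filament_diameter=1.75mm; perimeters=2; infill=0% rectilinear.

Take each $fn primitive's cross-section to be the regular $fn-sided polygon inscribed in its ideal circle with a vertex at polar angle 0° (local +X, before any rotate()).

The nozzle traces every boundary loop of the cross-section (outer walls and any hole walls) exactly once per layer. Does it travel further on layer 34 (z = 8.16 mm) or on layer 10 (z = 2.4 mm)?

layer 10 (z = 2.4 mm)

Layer 34 (z = 8.16): the cylinder does not reach this height (z outside [0, 8]); the cube at (6.5, -1.5) (footprint 26×17.5) is included at this height (perimeter 87.00 mm); Taking the first minus the rest: the first operand is absent here, so nothing remains; the cube at (4, 4.5) is present — its section is the full 14×11.5 rectangle (perimeter 51.00 mm); Merging all regions: only the 14×11.5 cube at (4, 4.5) is present, so the union is just that shape — boundary = 51.00 mm; (whole slice rotated 70° about Z — lengths, areas and connectivity unchanged). So its perimeter = 51.00 mm. Layer 10 (z = 2.4): the r=9 cylinder gives a regular 24-gon of circumradius 9 (constant along its height) (perimeter = 2·24·9.000·sin(180°/24) = 56.39 mm); the cube at (6.5, -1.5) is present — its section is the full 26×17.5 rectangle (perimeter 87.00 mm); Subtracting the remaining from the first: starting from the r=9 cylinder, the 26×17.5 cube at (6.5, -1.5) partially overlaps it — only the 13.94 mm² overlap (of its 455.00 mm²) is removed, clipping the outline — boundary = 58.04 mm; the cube at (4, 4.5) is absent (z outside [7, 26.5]); Combining (union): only that combined region is present, so the union is just that shape — boundary = 58.04 mm; (whole slice rotated 70° about Z — lengths, areas and connectivity unchanged). So its perimeter = 58.04 mm. Layer 10 is larger (58.04 vs 51.00 mm).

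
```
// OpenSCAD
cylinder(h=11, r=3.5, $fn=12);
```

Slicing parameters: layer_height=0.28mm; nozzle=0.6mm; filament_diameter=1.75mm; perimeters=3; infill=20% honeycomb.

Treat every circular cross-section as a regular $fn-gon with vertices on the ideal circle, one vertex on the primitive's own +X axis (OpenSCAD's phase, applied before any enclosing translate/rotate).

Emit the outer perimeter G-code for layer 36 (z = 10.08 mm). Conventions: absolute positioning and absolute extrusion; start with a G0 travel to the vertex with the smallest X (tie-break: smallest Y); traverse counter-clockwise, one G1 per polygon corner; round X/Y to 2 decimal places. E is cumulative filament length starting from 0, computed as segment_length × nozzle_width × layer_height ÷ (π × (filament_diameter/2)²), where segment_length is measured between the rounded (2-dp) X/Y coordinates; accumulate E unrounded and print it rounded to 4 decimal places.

At z = 10.08 mm: the cylinder: section is a regular 12-gon, circumradius r=3.5. The outline is a single polygon with 12 vertices. Extrusion per mm of travel: 0.6 × 0.28 / (π × 0.875²) = 0.069846. Accumulating E over each segment gives final E = 1.5182.

G0 X-3.50 Y0.00 Z10.08
G1 X-3.03 Y-1.75 E0.1266
G1 X-1.75 Y-3.03 E0.2530
G1 X0.00 Y-3.50 E0.3796
G1 X1.75 Y-3.03 E0.5061
G1 X3.03 Y-1.75 E0.6326
G1 X3.50 Y0.00 E0.7591
G1 X3.03 Y1.75 E0.8857
G1 X1.75 Y3.03 E1.0121
G1 X0.00 Y3.50 E1.1387
G1 X-1.75 Y3.03 E1.2652
G1 X-3.03 Y1.75 E1.3917
G1 X-3.50 Y0.00 E1.5182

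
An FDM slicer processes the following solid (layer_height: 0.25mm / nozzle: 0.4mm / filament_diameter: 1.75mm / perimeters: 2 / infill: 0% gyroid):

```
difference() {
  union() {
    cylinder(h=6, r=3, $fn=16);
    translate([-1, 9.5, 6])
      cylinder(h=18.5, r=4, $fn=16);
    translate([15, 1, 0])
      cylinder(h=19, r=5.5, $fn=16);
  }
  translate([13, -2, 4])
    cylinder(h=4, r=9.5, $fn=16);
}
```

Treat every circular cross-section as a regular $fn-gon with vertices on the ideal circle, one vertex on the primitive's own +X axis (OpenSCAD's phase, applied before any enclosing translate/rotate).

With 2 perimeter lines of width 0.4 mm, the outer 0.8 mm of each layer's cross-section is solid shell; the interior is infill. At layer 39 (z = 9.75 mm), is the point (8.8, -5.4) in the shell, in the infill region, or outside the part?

At z = 9.75 mm: the cylinder is absent (z outside [0, 6]); the r=4 cylinder at (-1, 9.5) gives a regular 16-gon of circumradius 4 (constant along its height); the r=5.5 cylinder at (15, 1) contributes a regular 16-gon of circumradius 5.5; Merging all regions: the 2 present regions are separate (no shared area or edge), so areas and boundary lengths simply add and each stays a separate island — 2 connected regions; the cylinder at (13, -2) is not intersected at this z (z outside [4, 8]); Subtracting the remaining from the first: none of the subtracted shapes is present at this height, so the result so far is unchanged — 2 connected regions. Overall, the cross-section has 2 separate islands. The nearest boundary edge runs (12.90, -4.08)→(11.11, -2.89); distance from the point to it = 3.41 mm. The point is not inside any of the regions above, so it lies outside the cross-section (3.41 mm from the nearest boundary).

outside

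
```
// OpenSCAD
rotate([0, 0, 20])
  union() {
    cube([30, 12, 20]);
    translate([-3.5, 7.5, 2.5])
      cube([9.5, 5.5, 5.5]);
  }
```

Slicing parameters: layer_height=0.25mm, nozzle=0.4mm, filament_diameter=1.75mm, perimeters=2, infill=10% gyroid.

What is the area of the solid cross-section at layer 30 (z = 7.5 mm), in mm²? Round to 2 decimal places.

At z = 7.5 mm: the cube is present — its section is the full 30×12 rectangle (area 360.00 mm²); the cube at (-3.5, 7.5) is present — its section is the full 9.5×5.5 rectangle (area 52.25 mm²); Taking the union: the regions partially overlap — summed areas 412.25 mm² minus the doubly-counted overlap 27.00 mm² gives 385.25 mm² — area = 385.25 mm²; (whole slice rotated 20° about Z — lengths, areas and connectivity unchanged). Overall, the cross-section is a single solid region. Net area = 385.25 mm².

385.25 mm²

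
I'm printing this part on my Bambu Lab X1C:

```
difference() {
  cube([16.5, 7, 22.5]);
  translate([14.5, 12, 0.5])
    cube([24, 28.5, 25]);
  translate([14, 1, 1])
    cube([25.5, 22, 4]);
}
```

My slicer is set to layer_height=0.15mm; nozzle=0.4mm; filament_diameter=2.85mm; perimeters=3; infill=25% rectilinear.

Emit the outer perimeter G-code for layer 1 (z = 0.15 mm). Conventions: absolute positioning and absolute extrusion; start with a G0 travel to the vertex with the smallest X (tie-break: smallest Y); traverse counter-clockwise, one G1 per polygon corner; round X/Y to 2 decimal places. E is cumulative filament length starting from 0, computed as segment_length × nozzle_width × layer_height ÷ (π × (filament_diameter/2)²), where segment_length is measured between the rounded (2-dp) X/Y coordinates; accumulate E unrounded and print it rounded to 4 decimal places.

At z = 0.15 mm: the cube is present — its section is the full 16.5×7 rectangle; the cube at (14.5, 12) is not intersected at this z (z outside [0.5, 25.5]); the cube at (14, 1) does not reach this height (z outside [1, 5]); Subtracting the remaining from the first: none of the subtracted shapes is present at this height, so the 16.5×7 cube is unchanged — 1 connected region. The outline is a single polygon with 4 vertices. Extrusion per mm of travel: 0.4 × 0.15 / (π × 1.425²) = 0.009405. Accumulating E over each segment gives final E = 0.4420.

G0 X0.00 Y0.00 Z0.15
G1 X16.50 Y0.00 E0.1552
G1 X16.50 Y7.00 E0.2210
G1 X0.00 Y7.00 E0.3762
G1 X0.00 Y0.00 E0.4420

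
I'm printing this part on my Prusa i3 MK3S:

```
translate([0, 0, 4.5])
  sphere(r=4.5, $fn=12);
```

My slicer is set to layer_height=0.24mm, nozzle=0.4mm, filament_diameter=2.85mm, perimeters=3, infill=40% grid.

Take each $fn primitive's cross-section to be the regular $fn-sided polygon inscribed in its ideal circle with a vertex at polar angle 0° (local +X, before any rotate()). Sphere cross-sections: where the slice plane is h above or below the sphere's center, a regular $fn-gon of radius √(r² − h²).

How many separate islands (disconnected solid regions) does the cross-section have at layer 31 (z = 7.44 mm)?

At z = 7.44 mm: the sphere: section is a regular 12-gon, circumradius = √(r²−h²) = √(4.5²−2.94²) = 3.407. Overall, the cross-section is a single solid region. Island count = 1.

1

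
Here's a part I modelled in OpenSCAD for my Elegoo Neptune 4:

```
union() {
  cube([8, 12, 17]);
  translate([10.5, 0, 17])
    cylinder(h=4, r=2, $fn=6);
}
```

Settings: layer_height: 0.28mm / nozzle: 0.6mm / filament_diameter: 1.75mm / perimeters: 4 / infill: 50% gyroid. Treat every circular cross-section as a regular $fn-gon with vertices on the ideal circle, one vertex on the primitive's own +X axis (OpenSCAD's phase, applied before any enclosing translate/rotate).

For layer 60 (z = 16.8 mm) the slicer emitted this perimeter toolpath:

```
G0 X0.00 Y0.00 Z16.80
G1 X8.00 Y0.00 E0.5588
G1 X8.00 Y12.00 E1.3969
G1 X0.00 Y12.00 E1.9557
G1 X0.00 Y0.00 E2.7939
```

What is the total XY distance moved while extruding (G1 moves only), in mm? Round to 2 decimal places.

Sum the Euclidean lengths of each G1 segment: total = 40.00 mm.

40.00 mm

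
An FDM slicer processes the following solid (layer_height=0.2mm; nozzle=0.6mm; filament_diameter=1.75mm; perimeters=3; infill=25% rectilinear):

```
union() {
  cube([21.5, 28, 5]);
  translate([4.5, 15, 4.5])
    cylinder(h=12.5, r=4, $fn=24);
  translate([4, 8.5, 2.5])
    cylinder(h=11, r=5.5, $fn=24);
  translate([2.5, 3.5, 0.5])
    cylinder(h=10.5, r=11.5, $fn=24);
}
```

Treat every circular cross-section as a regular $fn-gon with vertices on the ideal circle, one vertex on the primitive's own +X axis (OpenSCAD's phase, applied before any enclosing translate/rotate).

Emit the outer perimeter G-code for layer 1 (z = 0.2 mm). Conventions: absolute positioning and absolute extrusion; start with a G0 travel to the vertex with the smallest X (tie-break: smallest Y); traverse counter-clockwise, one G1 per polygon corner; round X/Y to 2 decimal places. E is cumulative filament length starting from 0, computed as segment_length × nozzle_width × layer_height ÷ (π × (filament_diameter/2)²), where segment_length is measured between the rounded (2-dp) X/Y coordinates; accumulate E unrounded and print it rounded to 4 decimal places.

G0 X0.00 Y0.00 Z0.20
G1 X21.50 Y0.00 E1.0726
G1 X21.50 Y28.00 E2.4696
G1 X0.00 Y28.00 E3.5422
G1 X0.00 Y0.00 E4.9391

At z = 0.2 mm: the cube is present — its section is the full 21.5×28 rectangle; the cylinder at (4.5, 15) is not intersected at this z (z outside [4.5, 17]); the cylinder at (4, 8.5) is absent (z outside [2.5, 13.5]); the cylinder at (2.5, 3.5) does not reach this height (z outside [0.5, 11]); Taking the union: only the 21.5×28 cube is present, so the union is just that shape — 1 connected region. The outline is a single polygon with 4 vertices. Extrusion per mm of travel: 0.6 × 0.2 / (π × 0.875²) = 0.049890. Accumulating E over each segment gives final E = 4.9391.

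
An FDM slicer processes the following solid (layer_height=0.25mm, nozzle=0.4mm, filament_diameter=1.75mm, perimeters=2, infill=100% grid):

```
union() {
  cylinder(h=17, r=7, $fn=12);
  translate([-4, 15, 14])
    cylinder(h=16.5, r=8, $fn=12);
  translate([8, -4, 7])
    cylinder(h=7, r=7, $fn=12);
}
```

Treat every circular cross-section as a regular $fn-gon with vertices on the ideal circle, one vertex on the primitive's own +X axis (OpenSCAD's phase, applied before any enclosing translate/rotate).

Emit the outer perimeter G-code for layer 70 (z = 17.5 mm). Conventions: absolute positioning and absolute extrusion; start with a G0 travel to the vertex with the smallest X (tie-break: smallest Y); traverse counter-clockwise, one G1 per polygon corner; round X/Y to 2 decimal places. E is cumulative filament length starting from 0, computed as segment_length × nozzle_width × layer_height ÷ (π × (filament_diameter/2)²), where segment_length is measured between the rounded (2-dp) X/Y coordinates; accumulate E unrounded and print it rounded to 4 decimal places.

G0 X-12.00 Y15.00 Z17.50
G1 X-10.93 Y11.00 E0.1721
G1 X-8.00 Y8.07 E0.3444
G1 X-4.00 Y7.00 E0.5166
G1 X0.00 Y8.07 E0.6887
G1 X2.93 Y11.00 E0.8610
G1 X4.00 Y15.00 E1.0331
G1 X2.93 Y19.00 E1.2053
G1 X0.00 Y21.93 E1.3776
G1 X-4.00 Y23.00 E1.5497
G1 X-8.00 Y21.93 E1.7219
G1 X-10.93 Y19.00 E1.8941
G1 X-12.00 Y15.00 E2.0663

At z = 17.5 mm: the cylinder is not intersected at this z (z outside [0, 17]); the r=8 cylinder at (-4, 15) gives a regular 12-gon of circumradius 8 (constant along its height); the cylinder at (8, -4) is absent (z outside [7, 14]); Combining (union): only the r=8 cylinder at (-4, 15) is present, so the union is just that shape — 1 connected region. The outline is a single polygon with 12 vertices. Extrusion per mm of travel: 0.4 × 0.25 / (π × 0.875²) = 0.041575. Accumulating E over each segment gives final E = 2.0663.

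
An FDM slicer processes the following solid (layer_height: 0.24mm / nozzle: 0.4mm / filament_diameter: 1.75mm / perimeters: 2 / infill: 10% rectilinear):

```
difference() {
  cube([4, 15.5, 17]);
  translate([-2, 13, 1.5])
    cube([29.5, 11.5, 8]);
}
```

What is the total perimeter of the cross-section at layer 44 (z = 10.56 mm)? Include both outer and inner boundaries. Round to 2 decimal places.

39.00 mm

At z = 10.56 mm: the cube is present — its section is the full 4×15.5 rectangle (perimeter 39.00 mm); the cube at (-2, 13) does not reach this height (z outside [1.5, 9.5]); After the difference (first − rest): none of the subtracted shapes is present at this height, so the 4×15.5 cube is unchanged — boundary = 39.00 mm. Overall, the cross-section is a single solid region. Total boundary length (outer) = 39.00 mm.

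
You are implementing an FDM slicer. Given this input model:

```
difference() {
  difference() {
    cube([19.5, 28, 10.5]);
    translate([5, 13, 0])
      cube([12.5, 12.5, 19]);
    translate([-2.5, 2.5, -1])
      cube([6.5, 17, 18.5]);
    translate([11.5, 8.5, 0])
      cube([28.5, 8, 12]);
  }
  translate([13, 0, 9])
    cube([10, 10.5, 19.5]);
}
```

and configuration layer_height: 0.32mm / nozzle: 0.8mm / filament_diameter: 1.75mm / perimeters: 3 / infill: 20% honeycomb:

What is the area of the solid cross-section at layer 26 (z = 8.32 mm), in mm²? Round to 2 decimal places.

At z = 8.32 mm: the cube is present — its section is the full 19.5×28 rectangle (area 546.00 mm²); the cube at (5, 13) is present — its section is the full 12.5×12.5 rectangle (area 156.25 mm²); the 6.5×17 cube at (-2.5, 2.5) contributes its full rectangle (area 110.50 mm²); the cube at (11.5, 8.5) is present — its section is the full 28.5×8 rectangle (area 228.00 mm²); Subtracting the remaining from the first: starting from the 19.5×28 cube (546.00 mm²), the 12.5×12.5 cube at (5, 13) lies wholly inside it (removes its full 156.25 mm² and its 50.00 mm outline becomes a hole wall); the 6.5×17 cube at (-2.5, 2.5) partially overlaps it — only the 68.00 mm² overlap (of its 110.50 mm²) is removed, clipping the outline; the 28.5×8 cube at (11.5, 8.5) partially overlaps it — only the 43.00 mm² overlap (of its 228.00 mm²) is removed, clipping the outline — area = 278.75 mm²; the cube at (13, 0) does not reach this height (z outside [9, 28.5]); After the difference (first − rest): none of the subtracted shapes is present at this height, so the result so far is unchanged — area = 278.75 mm². Overall, the cross-section is a single solid region. Net area = 278.75 mm².

278.75 mm²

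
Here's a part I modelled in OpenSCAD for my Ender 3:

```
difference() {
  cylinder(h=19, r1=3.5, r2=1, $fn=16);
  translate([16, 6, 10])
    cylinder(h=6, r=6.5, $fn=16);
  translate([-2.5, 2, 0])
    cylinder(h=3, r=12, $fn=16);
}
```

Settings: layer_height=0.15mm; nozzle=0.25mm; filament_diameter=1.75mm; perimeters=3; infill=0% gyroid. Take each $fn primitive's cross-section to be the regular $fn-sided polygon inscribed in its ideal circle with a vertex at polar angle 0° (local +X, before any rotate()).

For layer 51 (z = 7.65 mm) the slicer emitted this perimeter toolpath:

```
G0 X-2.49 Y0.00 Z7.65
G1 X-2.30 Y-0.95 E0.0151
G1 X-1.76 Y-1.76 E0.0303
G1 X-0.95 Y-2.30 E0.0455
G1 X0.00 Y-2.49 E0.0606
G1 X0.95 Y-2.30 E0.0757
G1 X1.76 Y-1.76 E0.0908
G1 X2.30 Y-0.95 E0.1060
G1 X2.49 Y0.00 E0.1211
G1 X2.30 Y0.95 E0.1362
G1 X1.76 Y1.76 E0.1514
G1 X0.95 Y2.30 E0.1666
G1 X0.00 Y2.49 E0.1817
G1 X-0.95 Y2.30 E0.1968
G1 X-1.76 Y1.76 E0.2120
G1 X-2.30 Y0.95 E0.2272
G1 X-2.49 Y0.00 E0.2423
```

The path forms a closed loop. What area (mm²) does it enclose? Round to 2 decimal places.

Apply the shoelace formula to the sequence of (X, Y) vertices; enclosed area = 18.97 mm².

18.97 mm²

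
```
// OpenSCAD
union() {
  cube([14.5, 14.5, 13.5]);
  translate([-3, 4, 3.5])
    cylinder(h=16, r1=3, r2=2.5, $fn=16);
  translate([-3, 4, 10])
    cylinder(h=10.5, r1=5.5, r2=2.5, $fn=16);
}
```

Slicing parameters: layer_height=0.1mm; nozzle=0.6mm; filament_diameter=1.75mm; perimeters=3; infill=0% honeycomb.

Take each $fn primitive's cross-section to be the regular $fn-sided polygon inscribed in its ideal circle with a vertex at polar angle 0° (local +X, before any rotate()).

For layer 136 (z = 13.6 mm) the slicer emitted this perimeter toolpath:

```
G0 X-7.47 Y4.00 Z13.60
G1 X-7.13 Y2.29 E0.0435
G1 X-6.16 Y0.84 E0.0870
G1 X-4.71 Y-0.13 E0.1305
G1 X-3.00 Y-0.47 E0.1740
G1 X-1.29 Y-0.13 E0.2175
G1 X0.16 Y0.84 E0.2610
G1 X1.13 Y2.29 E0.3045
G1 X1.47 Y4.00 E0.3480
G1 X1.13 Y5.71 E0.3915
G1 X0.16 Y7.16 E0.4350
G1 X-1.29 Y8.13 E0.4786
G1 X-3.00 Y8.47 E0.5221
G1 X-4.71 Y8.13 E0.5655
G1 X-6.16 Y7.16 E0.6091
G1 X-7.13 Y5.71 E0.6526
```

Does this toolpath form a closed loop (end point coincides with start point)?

no

Start point (G0): (-7.47, 4.00). End point (last G1): the path does not return to the start — open.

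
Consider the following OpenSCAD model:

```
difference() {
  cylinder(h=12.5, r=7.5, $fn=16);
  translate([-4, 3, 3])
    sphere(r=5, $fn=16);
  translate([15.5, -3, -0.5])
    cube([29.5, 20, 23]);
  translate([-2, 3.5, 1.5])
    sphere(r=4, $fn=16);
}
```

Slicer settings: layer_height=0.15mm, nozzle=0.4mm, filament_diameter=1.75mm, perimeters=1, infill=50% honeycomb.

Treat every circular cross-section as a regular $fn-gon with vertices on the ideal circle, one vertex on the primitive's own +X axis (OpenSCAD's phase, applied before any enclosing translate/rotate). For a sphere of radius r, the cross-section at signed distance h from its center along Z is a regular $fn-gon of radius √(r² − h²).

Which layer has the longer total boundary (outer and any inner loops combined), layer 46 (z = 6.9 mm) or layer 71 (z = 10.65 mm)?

layer 46 (z = 6.9 mm)

Layer 46 (z = 6.9): the r=7.5 cylinder contributes a regular 16-gon of circumradius 7.5 (perimeter = 2·16·7.500·sin(180°/16) = 46.82 mm); the r=5 sphere at (-4, 3) slices to a regular 16-gon of circumradius 3.129 (√(r²−h²) with h=3.9 from center) (perimeter = 2·16·3.129·sin(180°/16) = 19.53 mm); the 29.5×20 cube at (15.5, -3) contributes its full rectangle (perimeter 99.00 mm); the sphere at (-2, 3.5) is absent (|z−center|=5.400 > r=4); Subtracting the remaining from the first: starting from the r=7.5 cylinder, the r=5 sphere at (-4, 3) partially overlaps it — only the 27.75 mm² overlap (of its 29.97 mm²) is removed, clipping the outline; the 29.5×20 cube at (15.5, -3) misses the remaining region (no effect) — boundary = 56.17 mm. So its perimeter = 56.17 mm. Layer 71 (z = 10.65): the cylinder: section is a regular 16-gon, circumradius r=7.5 (perimeter = 2·16·7.500·sin(180°/16) = 46.82 mm); the sphere at (-4, 3) is absent (|z−center|=7.650 > r=5); the cube at (15.5, -3) (footprint 29.5×20) is included at this height (perimeter 99.00 mm); the sphere at (-2, 3.5) is absent (|z−center|=9.150 > r=4); After the difference (first − rest): starting from the r=7.5 cylinder, the 29.5×20 cube at (15.5, -3) misses the remaining region (no effect) — boundary = 46.82 mm. So its perimeter = 46.82 mm. Layer 46 is larger (56.17 vs 46.82 mm).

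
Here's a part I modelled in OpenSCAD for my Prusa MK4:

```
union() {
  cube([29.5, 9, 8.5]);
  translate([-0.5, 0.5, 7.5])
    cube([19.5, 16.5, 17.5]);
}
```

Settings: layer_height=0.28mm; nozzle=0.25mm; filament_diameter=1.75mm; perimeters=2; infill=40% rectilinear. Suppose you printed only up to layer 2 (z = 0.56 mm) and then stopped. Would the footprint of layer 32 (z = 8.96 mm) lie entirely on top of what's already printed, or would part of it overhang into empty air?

Compare the two slices. At z = 0.56: the cube (footprint 29.5×9) is included at this height (area 265.50 mm²); the cube at (-0.5, 0.5) is absent (z outside [7.5, 25]); Combining (union): only the 29.5×9 cube is present, so the union is just that shape — area = 265.50 mm². At z = 8.96: the cube is absent (z outside [0, 8.5]); the 19.5×16.5 cube at (-0.5, 0.5) contributes its full rectangle (area 321.75 mm²); Combining (union): only the 19.5×16.5 cube at (-0.5, 0.5) is present, so the union is just that shape — area = 321.75 mm². Checking containment: at z = 8.96 the cross-section extends beyond the z = 0.56 cross-section by about 160.25 mm².

part overhangs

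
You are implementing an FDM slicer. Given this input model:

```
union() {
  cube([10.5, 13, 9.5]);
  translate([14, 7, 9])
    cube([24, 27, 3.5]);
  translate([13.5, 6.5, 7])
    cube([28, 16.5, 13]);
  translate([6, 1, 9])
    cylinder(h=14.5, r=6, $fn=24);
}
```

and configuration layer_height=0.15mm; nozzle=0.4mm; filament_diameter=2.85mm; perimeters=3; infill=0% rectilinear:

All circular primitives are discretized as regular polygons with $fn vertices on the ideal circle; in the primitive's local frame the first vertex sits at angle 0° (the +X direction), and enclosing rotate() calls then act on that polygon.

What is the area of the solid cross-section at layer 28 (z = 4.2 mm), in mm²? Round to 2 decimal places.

At z = 4.2 mm: the 10.5×13 cube contributes its full rectangle (area 136.50 mm²); the cube at (14, 7) is not intersected at this z (z outside [9, 12.5]); the cube at (13.5, 6.5) is absent (z outside [7, 20]); the cylinder at (6, 1) is absent (z outside [9, 23.5]); Merging all regions: only the 10.5×13 cube is present, so the union is just that shape — area = 136.50 mm². Overall, the cross-section is a single solid region. Net area = 136.50 mm².

136.50 mm²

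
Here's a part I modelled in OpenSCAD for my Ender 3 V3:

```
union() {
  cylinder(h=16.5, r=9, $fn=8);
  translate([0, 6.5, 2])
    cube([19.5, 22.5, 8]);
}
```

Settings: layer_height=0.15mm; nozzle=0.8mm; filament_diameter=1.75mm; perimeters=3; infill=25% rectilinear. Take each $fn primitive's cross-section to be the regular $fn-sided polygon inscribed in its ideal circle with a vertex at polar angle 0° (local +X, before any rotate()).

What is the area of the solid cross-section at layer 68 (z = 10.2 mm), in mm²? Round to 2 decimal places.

229.10 mm²

At z = 10.2 mm: the r=9 cylinder contributes a regular 8-gon of circumradius 9 (area = (8/2)·9.000²·sin(360°/8) = 229.10 mm²); the cube at (0, 6.5) is not intersected at this z (z outside [2, 10]); Combining (union): only the r=9 cylinder is present, so the union is just that shape — area = 229.10 mm². Overall, the cross-section is a single solid region. Net area = 229.10 mm².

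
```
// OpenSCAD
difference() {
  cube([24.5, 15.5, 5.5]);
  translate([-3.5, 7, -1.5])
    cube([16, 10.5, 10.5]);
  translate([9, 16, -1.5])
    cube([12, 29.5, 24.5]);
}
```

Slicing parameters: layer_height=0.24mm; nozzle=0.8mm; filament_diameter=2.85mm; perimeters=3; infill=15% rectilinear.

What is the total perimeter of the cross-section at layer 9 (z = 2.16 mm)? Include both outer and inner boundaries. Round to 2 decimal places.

80.00 mm

At z = 2.16 mm: the cube is present — its section is the full 24.5×15.5 rectangle (perimeter 80.00 mm); the cube at (-3.5, 7) (footprint 16×10.5) is included at this height (perimeter 53.00 mm); the 12×29.5 cube at (9, 16) contributes its full rectangle (perimeter 83.00 mm); Taking the first minus the rest: starting from the 24.5×15.5 cube, the 16×10.5 cube at (-3.5, 7) partially overlaps it — only the 106.25 mm² overlap (of its 168.00 mm²) is removed, clipping the outline; the 12×29.5 cube at (9, 16) misses the remaining region (no effect) — boundary = 80.00 mm. Overall, the cross-section is a single solid region. Total boundary length (outer) = 80.00 mm.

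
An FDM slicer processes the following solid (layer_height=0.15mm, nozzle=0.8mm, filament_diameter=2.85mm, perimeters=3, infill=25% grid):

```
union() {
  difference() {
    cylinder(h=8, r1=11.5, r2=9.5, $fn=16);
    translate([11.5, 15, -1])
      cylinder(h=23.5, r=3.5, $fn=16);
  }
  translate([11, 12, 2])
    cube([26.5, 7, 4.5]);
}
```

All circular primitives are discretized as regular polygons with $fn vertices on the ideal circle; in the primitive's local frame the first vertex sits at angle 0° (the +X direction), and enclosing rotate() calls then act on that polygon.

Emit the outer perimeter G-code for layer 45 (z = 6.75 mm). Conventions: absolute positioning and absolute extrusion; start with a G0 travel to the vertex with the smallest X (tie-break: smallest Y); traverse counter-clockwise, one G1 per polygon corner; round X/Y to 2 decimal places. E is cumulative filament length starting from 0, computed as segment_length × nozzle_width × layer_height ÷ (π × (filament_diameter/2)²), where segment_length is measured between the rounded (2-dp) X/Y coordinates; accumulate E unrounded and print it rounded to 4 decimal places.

At z = 6.75 mm: the cone contributes a regular 16-gon of circumradius 9.812 (interpolated between r1=11.5 and r2=9.5 at t=0.844); the cylinder at (11.5, 15): section is a regular 16-gon, circumradius r=3.5; Subtracting the remaining from the first: starting from the cone, the r=3.5 cylinder at (11.5, 15) misses the remaining region (no effect) — 1 connected region; the cube at (11, 12) does not reach this height (z outside [2, 6.5]); Merging all regions: only that combined region is present, so the union is just that shape — 1 connected region. The outline is a single polygon with 16 vertices. Extrusion per mm of travel: 0.8 × 0.15 / (π × 1.425²) = 0.018811. Accumulating E over each segment gives final E = 1.1526.

G0 X-9.81 Y0.00 Z6.75
G1 X-9.07 Y-3.76 E0.0721
G1 X-6.94 Y-6.94 E0.1441
G1 X-3.76 Y-9.07 E0.2161
G1 X0.00 Y-9.81 E0.2882
G1 X3.76 Y-9.07 E0.3602
G1 X6.94 Y-6.94 E0.4322
G1 X9.07 Y-3.76 E0.5042
G1 X9.81 Y0.00 E0.5763
G1 X9.07 Y3.76 E0.6484
G1 X6.94 Y6.94 E0.7204
G1 X3.76 Y9.07 E0.7924
G1 X0.00 Y9.81 E0.8645
G1 X-3.76 Y9.07 E0.9366
G1 X-6.94 Y6.94 E1.0086
G1 X-9.07 Y3.76 E1.0806
G1 X-9.81 Y0.00 E1.1526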